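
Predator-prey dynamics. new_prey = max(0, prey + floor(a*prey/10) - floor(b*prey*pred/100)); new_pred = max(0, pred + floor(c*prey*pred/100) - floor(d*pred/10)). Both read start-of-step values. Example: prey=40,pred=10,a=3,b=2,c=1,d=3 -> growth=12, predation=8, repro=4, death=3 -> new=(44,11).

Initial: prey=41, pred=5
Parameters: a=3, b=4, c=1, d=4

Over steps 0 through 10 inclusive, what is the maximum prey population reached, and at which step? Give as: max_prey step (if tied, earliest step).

Answer: 72 7

Derivation:
Step 1: prey: 41+12-8=45; pred: 5+2-2=5
Step 2: prey: 45+13-9=49; pred: 5+2-2=5
Step 3: prey: 49+14-9=54; pred: 5+2-2=5
Step 4: prey: 54+16-10=60; pred: 5+2-2=5
Step 5: prey: 60+18-12=66; pred: 5+3-2=6
Step 6: prey: 66+19-15=70; pred: 6+3-2=7
Step 7: prey: 70+21-19=72; pred: 7+4-2=9
Step 8: prey: 72+21-25=68; pred: 9+6-3=12
Step 9: prey: 68+20-32=56; pred: 12+8-4=16
Step 10: prey: 56+16-35=37; pred: 16+8-6=18
Max prey = 72 at step 7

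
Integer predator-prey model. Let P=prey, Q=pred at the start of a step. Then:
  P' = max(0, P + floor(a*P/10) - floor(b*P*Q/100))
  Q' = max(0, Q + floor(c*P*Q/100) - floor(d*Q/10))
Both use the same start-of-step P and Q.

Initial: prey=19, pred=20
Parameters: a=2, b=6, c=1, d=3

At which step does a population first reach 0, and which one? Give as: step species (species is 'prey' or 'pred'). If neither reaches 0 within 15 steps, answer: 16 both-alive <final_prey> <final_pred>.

Answer: 1 prey

Derivation:
Step 1: prey: 19+3-22=0; pred: 20+3-6=17
First extinction: prey at step 1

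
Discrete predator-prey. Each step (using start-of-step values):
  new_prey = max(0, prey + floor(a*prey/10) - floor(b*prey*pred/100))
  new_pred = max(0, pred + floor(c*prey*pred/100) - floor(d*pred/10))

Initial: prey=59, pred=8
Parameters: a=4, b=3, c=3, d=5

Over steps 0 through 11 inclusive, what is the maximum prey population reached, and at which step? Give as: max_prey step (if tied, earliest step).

Step 1: prey: 59+23-14=68; pred: 8+14-4=18
Step 2: prey: 68+27-36=59; pred: 18+36-9=45
Step 3: prey: 59+23-79=3; pred: 45+79-22=102
Step 4: prey: 3+1-9=0; pred: 102+9-51=60
Step 5: prey: 0+0-0=0; pred: 60+0-30=30
Step 6: prey: 0+0-0=0; pred: 30+0-15=15
Step 7: prey: 0+0-0=0; pred: 15+0-7=8
Step 8: prey: 0+0-0=0; pred: 8+0-4=4
Step 9: prey: 0+0-0=0; pred: 4+0-2=2
Step 10: prey: 0+0-0=0; pred: 2+0-1=1
Step 11: prey: 0+0-0=0; pred: 1+0-0=1
Max prey = 68 at step 1

Answer: 68 1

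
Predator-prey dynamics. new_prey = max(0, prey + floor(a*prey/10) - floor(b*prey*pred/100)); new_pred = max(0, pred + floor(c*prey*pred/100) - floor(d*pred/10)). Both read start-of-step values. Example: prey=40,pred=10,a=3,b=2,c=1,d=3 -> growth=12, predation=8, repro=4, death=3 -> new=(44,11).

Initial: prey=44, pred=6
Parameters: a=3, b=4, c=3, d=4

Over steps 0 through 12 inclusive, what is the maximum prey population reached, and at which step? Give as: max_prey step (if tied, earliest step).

Step 1: prey: 44+13-10=47; pred: 6+7-2=11
Step 2: prey: 47+14-20=41; pred: 11+15-4=22
Step 3: prey: 41+12-36=17; pred: 22+27-8=41
Step 4: prey: 17+5-27=0; pred: 41+20-16=45
Step 5: prey: 0+0-0=0; pred: 45+0-18=27
Step 6: prey: 0+0-0=0; pred: 27+0-10=17
Step 7: prey: 0+0-0=0; pred: 17+0-6=11
Step 8: prey: 0+0-0=0; pred: 11+0-4=7
Step 9: prey: 0+0-0=0; pred: 7+0-2=5
Step 10: prey: 0+0-0=0; pred: 5+0-2=3
Step 11: prey: 0+0-0=0; pred: 3+0-1=2
Step 12: prey: 0+0-0=0; pred: 2+0-0=2
Max prey = 47 at step 1

Answer: 47 1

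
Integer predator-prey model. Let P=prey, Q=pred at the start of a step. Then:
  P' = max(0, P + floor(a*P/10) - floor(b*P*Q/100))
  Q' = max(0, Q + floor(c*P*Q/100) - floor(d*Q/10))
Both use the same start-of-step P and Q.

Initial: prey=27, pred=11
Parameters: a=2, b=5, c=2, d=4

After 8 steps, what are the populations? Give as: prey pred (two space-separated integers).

Answer: 7 2

Derivation:
Step 1: prey: 27+5-14=18; pred: 11+5-4=12
Step 2: prey: 18+3-10=11; pred: 12+4-4=12
Step 3: prey: 11+2-6=7; pred: 12+2-4=10
Step 4: prey: 7+1-3=5; pred: 10+1-4=7
Step 5: prey: 5+1-1=5; pred: 7+0-2=5
Step 6: prey: 5+1-1=5; pred: 5+0-2=3
Step 7: prey: 5+1-0=6; pred: 3+0-1=2
Step 8: prey: 6+1-0=7; pred: 2+0-0=2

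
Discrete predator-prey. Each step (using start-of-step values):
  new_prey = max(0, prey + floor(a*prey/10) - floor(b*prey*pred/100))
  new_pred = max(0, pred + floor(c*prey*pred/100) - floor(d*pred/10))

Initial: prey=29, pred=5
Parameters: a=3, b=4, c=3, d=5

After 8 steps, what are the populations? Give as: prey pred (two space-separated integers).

Step 1: prey: 29+8-5=32; pred: 5+4-2=7
Step 2: prey: 32+9-8=33; pred: 7+6-3=10
Step 3: prey: 33+9-13=29; pred: 10+9-5=14
Step 4: prey: 29+8-16=21; pred: 14+12-7=19
Step 5: prey: 21+6-15=12; pred: 19+11-9=21
Step 6: prey: 12+3-10=5; pred: 21+7-10=18
Step 7: prey: 5+1-3=3; pred: 18+2-9=11
Step 8: prey: 3+0-1=2; pred: 11+0-5=6

Answer: 2 6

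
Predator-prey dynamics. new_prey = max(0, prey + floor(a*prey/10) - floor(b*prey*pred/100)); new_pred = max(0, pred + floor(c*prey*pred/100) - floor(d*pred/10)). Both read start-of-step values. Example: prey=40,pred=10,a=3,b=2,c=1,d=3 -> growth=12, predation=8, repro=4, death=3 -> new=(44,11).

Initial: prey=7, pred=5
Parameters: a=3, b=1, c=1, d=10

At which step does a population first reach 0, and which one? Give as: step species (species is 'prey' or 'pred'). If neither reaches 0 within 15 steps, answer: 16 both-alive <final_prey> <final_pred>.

Step 1: prey: 7+2-0=9; pred: 5+0-5=0
First extinction: pred at step 1

Answer: 1 pred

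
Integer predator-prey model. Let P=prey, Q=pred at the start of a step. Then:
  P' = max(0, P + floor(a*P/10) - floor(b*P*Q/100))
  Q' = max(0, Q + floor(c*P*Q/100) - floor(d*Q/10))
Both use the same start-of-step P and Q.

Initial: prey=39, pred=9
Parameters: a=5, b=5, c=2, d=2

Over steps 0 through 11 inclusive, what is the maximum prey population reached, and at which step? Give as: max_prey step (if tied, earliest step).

Answer: 41 1

Derivation:
Step 1: prey: 39+19-17=41; pred: 9+7-1=15
Step 2: prey: 41+20-30=31; pred: 15+12-3=24
Step 3: prey: 31+15-37=9; pred: 24+14-4=34
Step 4: prey: 9+4-15=0; pred: 34+6-6=34
Step 5: prey: 0+0-0=0; pred: 34+0-6=28
Step 6: prey: 0+0-0=0; pred: 28+0-5=23
Step 7: prey: 0+0-0=0; pred: 23+0-4=19
Step 8: prey: 0+0-0=0; pred: 19+0-3=16
Step 9: prey: 0+0-0=0; pred: 16+0-3=13
Step 10: prey: 0+0-0=0; pred: 13+0-2=11
Step 11: prey: 0+0-0=0; pred: 11+0-2=9
Max prey = 41 at step 1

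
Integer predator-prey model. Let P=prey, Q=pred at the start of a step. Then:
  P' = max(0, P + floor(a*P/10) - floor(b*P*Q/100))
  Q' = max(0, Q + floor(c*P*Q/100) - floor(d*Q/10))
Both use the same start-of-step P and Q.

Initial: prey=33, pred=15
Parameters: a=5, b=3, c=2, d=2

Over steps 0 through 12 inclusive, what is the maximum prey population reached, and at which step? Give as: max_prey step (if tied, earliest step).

Answer: 35 1

Derivation:
Step 1: prey: 33+16-14=35; pred: 15+9-3=21
Step 2: prey: 35+17-22=30; pred: 21+14-4=31
Step 3: prey: 30+15-27=18; pred: 31+18-6=43
Step 4: prey: 18+9-23=4; pred: 43+15-8=50
Step 5: prey: 4+2-6=0; pred: 50+4-10=44
Step 6: prey: 0+0-0=0; pred: 44+0-8=36
Step 7: prey: 0+0-0=0; pred: 36+0-7=29
Step 8: prey: 0+0-0=0; pred: 29+0-5=24
Step 9: prey: 0+0-0=0; pred: 24+0-4=20
Step 10: prey: 0+0-0=0; pred: 20+0-4=16
Step 11: prey: 0+0-0=0; pred: 16+0-3=13
Step 12: prey: 0+0-0=0; pred: 13+0-2=11
Max prey = 35 at step 1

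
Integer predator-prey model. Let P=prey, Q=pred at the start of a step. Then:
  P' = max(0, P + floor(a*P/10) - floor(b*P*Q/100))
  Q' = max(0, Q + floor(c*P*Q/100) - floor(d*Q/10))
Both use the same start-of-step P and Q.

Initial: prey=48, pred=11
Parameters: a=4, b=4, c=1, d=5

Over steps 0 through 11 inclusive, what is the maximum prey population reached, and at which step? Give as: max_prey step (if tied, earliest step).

Step 1: prey: 48+19-21=46; pred: 11+5-5=11
Step 2: prey: 46+18-20=44; pred: 11+5-5=11
Step 3: prey: 44+17-19=42; pred: 11+4-5=10
Step 4: prey: 42+16-16=42; pred: 10+4-5=9
Step 5: prey: 42+16-15=43; pred: 9+3-4=8
Step 6: prey: 43+17-13=47; pred: 8+3-4=7
Step 7: prey: 47+18-13=52; pred: 7+3-3=7
Step 8: prey: 52+20-14=58; pred: 7+3-3=7
Step 9: prey: 58+23-16=65; pred: 7+4-3=8
Step 10: prey: 65+26-20=71; pred: 8+5-4=9
Step 11: prey: 71+28-25=74; pred: 9+6-4=11
Max prey = 74 at step 11

Answer: 74 11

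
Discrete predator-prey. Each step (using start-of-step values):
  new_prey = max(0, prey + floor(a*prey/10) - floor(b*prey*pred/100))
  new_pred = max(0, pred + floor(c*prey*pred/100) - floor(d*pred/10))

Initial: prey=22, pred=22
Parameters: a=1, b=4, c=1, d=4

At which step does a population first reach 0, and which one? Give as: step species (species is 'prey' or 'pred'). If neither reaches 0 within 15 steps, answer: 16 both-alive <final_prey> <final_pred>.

Answer: 16 both-alive 2 2

Derivation:
Step 1: prey: 22+2-19=5; pred: 22+4-8=18
Step 2: prey: 5+0-3=2; pred: 18+0-7=11
Step 3: prey: 2+0-0=2; pred: 11+0-4=7
Step 4: prey: 2+0-0=2; pred: 7+0-2=5
Step 5: prey: 2+0-0=2; pred: 5+0-2=3
Step 6: prey: 2+0-0=2; pred: 3+0-1=2
Step 7: prey: 2+0-0=2; pred: 2+0-0=2
Steps 8-15: state stable at prey=2, pred=2 (no change)
No extinction within 15 steps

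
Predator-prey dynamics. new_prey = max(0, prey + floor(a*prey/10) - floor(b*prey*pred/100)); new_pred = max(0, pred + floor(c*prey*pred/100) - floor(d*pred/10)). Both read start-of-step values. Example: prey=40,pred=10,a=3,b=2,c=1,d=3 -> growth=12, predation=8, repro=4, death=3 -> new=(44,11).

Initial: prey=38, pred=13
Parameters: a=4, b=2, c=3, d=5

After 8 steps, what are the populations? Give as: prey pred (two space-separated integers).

Step 1: prey: 38+15-9=44; pred: 13+14-6=21
Step 2: prey: 44+17-18=43; pred: 21+27-10=38
Step 3: prey: 43+17-32=28; pred: 38+49-19=68
Step 4: prey: 28+11-38=1; pred: 68+57-34=91
Step 5: prey: 1+0-1=0; pred: 91+2-45=48
Step 6: prey: 0+0-0=0; pred: 48+0-24=24
Step 7: prey: 0+0-0=0; pred: 24+0-12=12
Step 8: prey: 0+0-0=0; pred: 12+0-6=6

Answer: 0 6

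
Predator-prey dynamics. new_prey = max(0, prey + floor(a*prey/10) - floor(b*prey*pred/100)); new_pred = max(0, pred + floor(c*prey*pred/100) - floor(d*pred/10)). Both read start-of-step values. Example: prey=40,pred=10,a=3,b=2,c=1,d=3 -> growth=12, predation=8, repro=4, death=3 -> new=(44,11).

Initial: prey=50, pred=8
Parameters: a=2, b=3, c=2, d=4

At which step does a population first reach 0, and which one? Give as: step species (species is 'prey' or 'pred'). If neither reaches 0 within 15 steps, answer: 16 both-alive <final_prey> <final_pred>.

Step 1: prey: 50+10-12=48; pred: 8+8-3=13
Step 2: prey: 48+9-18=39; pred: 13+12-5=20
Step 3: prey: 39+7-23=23; pred: 20+15-8=27
Step 4: prey: 23+4-18=9; pred: 27+12-10=29
Step 5: prey: 9+1-7=3; pred: 29+5-11=23
Step 6: prey: 3+0-2=1; pred: 23+1-9=15
Step 7: prey: 1+0-0=1; pred: 15+0-6=9
Step 8: prey: 1+0-0=1; pred: 9+0-3=6
Step 9: prey: 1+0-0=1; pred: 6+0-2=4
Step 10: prey: 1+0-0=1; pred: 4+0-1=3
Step 11: prey: 1+0-0=1; pred: 3+0-1=2
Step 12: prey: 1+0-0=1; pred: 2+0-0=2
Steps 13-15: state stable at prey=1, pred=2 (no change)
No extinction within 15 steps

Answer: 16 both-alive 1 2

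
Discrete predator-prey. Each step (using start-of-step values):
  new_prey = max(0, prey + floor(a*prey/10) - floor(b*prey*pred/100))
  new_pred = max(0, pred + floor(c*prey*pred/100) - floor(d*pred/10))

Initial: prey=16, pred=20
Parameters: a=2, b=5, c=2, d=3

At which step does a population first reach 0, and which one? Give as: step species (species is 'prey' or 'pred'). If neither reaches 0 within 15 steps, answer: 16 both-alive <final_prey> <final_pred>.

Answer: 2 prey

Derivation:
Step 1: prey: 16+3-16=3; pred: 20+6-6=20
Step 2: prey: 3+0-3=0; pred: 20+1-6=15
First extinction: prey at step 2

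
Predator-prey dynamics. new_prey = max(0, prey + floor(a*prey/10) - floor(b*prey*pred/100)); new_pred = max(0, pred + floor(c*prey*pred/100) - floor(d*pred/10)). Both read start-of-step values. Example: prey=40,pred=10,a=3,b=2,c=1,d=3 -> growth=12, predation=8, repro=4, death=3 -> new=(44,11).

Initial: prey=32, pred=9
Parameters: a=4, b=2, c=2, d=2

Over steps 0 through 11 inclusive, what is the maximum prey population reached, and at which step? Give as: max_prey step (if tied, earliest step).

Step 1: prey: 32+12-5=39; pred: 9+5-1=13
Step 2: prey: 39+15-10=44; pred: 13+10-2=21
Step 3: prey: 44+17-18=43; pred: 21+18-4=35
Step 4: prey: 43+17-30=30; pred: 35+30-7=58
Step 5: prey: 30+12-34=8; pred: 58+34-11=81
Step 6: prey: 8+3-12=0; pred: 81+12-16=77
Step 7: prey: 0+0-0=0; pred: 77+0-15=62
Step 8: prey: 0+0-0=0; pred: 62+0-12=50
Step 9: prey: 0+0-0=0; pred: 50+0-10=40
Step 10: prey: 0+0-0=0; pred: 40+0-8=32
Step 11: prey: 0+0-0=0; pred: 32+0-6=26
Max prey = 44 at step 2

Answer: 44 2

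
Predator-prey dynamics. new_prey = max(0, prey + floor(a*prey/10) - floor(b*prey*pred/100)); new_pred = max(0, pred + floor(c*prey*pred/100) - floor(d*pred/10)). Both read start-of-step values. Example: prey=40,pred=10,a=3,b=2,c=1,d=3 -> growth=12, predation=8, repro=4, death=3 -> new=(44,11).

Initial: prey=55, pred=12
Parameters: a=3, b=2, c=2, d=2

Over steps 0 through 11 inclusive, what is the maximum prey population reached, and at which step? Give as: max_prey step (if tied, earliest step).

Step 1: prey: 55+16-13=58; pred: 12+13-2=23
Step 2: prey: 58+17-26=49; pred: 23+26-4=45
Step 3: prey: 49+14-44=19; pred: 45+44-9=80
Step 4: prey: 19+5-30=0; pred: 80+30-16=94
Step 5: prey: 0+0-0=0; pred: 94+0-18=76
Step 6: prey: 0+0-0=0; pred: 76+0-15=61
Step 7: prey: 0+0-0=0; pred: 61+0-12=49
Step 8: prey: 0+0-0=0; pred: 49+0-9=40
Step 9: prey: 0+0-0=0; pred: 40+0-8=32
Step 10: prey: 0+0-0=0; pred: 32+0-6=26
Step 11: prey: 0+0-0=0; pred: 26+0-5=21
Max prey = 58 at step 1

Answer: 58 1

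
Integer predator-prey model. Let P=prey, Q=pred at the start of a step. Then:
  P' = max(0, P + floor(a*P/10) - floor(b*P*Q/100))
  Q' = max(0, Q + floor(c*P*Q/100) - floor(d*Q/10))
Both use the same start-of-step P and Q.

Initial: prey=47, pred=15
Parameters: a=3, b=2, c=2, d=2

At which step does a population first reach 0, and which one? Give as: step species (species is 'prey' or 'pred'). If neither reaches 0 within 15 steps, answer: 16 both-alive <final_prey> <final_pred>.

Step 1: prey: 47+14-14=47; pred: 15+14-3=26
Step 2: prey: 47+14-24=37; pred: 26+24-5=45
Step 3: prey: 37+11-33=15; pred: 45+33-9=69
Step 4: prey: 15+4-20=0; pred: 69+20-13=76
First extinction: prey at step 4

Answer: 4 prey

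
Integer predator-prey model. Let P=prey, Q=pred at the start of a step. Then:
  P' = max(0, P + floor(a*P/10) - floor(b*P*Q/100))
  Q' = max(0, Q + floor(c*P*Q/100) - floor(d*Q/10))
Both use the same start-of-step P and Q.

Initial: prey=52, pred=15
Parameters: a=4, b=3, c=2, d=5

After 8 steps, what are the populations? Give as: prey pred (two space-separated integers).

Answer: 1 3

Derivation:
Step 1: prey: 52+20-23=49; pred: 15+15-7=23
Step 2: prey: 49+19-33=35; pred: 23+22-11=34
Step 3: prey: 35+14-35=14; pred: 34+23-17=40
Step 4: prey: 14+5-16=3; pred: 40+11-20=31
Step 5: prey: 3+1-2=2; pred: 31+1-15=17
Step 6: prey: 2+0-1=1; pred: 17+0-8=9
Step 7: prey: 1+0-0=1; pred: 9+0-4=5
Step 8: prey: 1+0-0=1; pred: 5+0-2=3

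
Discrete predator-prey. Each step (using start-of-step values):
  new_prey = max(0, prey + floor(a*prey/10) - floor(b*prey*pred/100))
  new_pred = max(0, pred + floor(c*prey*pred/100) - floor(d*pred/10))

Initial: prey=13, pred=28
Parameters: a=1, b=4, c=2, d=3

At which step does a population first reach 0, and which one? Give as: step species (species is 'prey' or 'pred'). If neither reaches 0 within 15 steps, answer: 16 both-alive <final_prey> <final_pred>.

Answer: 1 prey

Derivation:
Step 1: prey: 13+1-14=0; pred: 28+7-8=27
First extinction: prey at step 1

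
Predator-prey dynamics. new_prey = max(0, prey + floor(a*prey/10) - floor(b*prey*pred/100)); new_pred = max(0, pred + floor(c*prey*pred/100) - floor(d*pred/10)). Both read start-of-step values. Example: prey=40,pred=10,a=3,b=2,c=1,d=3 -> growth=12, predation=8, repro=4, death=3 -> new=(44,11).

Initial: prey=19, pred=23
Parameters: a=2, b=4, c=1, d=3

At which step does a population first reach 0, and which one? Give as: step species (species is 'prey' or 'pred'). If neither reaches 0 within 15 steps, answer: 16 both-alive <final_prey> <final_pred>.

Step 1: prey: 19+3-17=5; pred: 23+4-6=21
Step 2: prey: 5+1-4=2; pred: 21+1-6=16
Step 3: prey: 2+0-1=1; pred: 16+0-4=12
Step 4: prey: 1+0-0=1; pred: 12+0-3=9
Step 5: prey: 1+0-0=1; pred: 9+0-2=7
Step 6: prey: 1+0-0=1; pred: 7+0-2=5
Step 7: prey: 1+0-0=1; pred: 5+0-1=4
Step 8: prey: 1+0-0=1; pred: 4+0-1=3
Step 9: prey: 1+0-0=1; pred: 3+0-0=3
Steps 10-15: state stable at prey=1, pred=3 (no change)
No extinction within 15 steps

Answer: 16 both-alive 1 3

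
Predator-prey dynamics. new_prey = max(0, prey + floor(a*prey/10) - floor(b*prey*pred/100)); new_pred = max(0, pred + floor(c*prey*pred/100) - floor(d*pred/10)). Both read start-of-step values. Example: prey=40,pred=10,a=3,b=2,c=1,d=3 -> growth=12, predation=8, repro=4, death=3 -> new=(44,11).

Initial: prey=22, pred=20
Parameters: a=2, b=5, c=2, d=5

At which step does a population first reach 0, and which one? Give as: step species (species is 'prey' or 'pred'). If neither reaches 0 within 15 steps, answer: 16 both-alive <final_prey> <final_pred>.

Step 1: prey: 22+4-22=4; pred: 20+8-10=18
Step 2: prey: 4+0-3=1; pred: 18+1-9=10
Step 3: prey: 1+0-0=1; pred: 10+0-5=5
Step 4: prey: 1+0-0=1; pred: 5+0-2=3
Step 5: prey: 1+0-0=1; pred: 3+0-1=2
Step 6: prey: 1+0-0=1; pred: 2+0-1=1
Step 7: prey: 1+0-0=1; pred: 1+0-0=1
Steps 8-15: state stable at prey=1, pred=1 (no change)
No extinction within 15 steps

Answer: 16 both-alive 1 1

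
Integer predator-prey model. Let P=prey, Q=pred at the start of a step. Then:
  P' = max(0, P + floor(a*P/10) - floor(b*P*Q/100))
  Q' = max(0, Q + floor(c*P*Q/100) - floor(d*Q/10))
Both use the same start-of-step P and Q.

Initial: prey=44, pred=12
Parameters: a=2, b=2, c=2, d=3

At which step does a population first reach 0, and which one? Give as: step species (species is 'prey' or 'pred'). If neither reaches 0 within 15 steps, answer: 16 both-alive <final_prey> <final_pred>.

Step 1: prey: 44+8-10=42; pred: 12+10-3=19
Step 2: prey: 42+8-15=35; pred: 19+15-5=29
Step 3: prey: 35+7-20=22; pred: 29+20-8=41
Step 4: prey: 22+4-18=8; pred: 41+18-12=47
Step 5: prey: 8+1-7=2; pred: 47+7-14=40
Step 6: prey: 2+0-1=1; pred: 40+1-12=29
Step 7: prey: 1+0-0=1; pred: 29+0-8=21
Step 8: prey: 1+0-0=1; pred: 21+0-6=15
Step 9: prey: 1+0-0=1; pred: 15+0-4=11
Step 10: prey: 1+0-0=1; pred: 11+0-3=8
Step 11: prey: 1+0-0=1; pred: 8+0-2=6
Step 12: prey: 1+0-0=1; pred: 6+0-1=5
Step 13: prey: 1+0-0=1; pred: 5+0-1=4
Step 14: prey: 1+0-0=1; pred: 4+0-1=3
Step 15: prey: 1+0-0=1; pred: 3+0-0=3
No extinction within 15 steps

Answer: 16 both-alive 1 3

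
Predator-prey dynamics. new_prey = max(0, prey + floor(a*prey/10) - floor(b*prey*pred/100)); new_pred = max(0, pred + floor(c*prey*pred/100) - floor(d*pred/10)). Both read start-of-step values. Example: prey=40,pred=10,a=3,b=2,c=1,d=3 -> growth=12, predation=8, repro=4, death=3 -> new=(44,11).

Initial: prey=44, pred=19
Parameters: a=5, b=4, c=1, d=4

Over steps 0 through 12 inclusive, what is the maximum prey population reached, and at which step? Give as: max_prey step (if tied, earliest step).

Answer: 110 12

Derivation:
Step 1: prey: 44+22-33=33; pred: 19+8-7=20
Step 2: prey: 33+16-26=23; pred: 20+6-8=18
Step 3: prey: 23+11-16=18; pred: 18+4-7=15
Step 4: prey: 18+9-10=17; pred: 15+2-6=11
Step 5: prey: 17+8-7=18; pred: 11+1-4=8
Step 6: prey: 18+9-5=22; pred: 8+1-3=6
Step 7: prey: 22+11-5=28; pred: 6+1-2=5
Step 8: prey: 28+14-5=37; pred: 5+1-2=4
Step 9: prey: 37+18-5=50; pred: 4+1-1=4
Step 10: prey: 50+25-8=67; pred: 4+2-1=5
Step 11: prey: 67+33-13=87; pred: 5+3-2=6
Step 12: prey: 87+43-20=110; pred: 6+5-2=9
Max prey = 110 at step 12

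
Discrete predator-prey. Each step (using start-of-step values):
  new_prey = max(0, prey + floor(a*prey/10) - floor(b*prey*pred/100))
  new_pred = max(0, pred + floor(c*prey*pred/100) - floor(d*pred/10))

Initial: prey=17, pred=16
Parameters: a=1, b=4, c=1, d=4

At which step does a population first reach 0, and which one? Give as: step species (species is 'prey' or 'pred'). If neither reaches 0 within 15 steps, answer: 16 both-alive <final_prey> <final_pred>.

Step 1: prey: 17+1-10=8; pred: 16+2-6=12
Step 2: prey: 8+0-3=5; pred: 12+0-4=8
Step 3: prey: 5+0-1=4; pred: 8+0-3=5
Step 4: prey: 4+0-0=4; pred: 5+0-2=3
Step 5: prey: 4+0-0=4; pred: 3+0-1=2
Step 6: prey: 4+0-0=4; pred: 2+0-0=2
Steps 7-15: state stable at prey=4, pred=2 (no change)
No extinction within 15 steps

Answer: 16 both-alive 4 2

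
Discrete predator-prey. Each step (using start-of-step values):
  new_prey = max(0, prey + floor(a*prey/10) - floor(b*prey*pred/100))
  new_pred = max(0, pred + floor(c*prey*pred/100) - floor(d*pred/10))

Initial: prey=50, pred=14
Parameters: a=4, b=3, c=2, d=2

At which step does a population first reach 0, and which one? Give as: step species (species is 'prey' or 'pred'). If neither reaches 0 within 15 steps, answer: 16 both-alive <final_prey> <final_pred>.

Answer: 4 prey

Derivation:
Step 1: prey: 50+20-21=49; pred: 14+14-2=26
Step 2: prey: 49+19-38=30; pred: 26+25-5=46
Step 3: prey: 30+12-41=1; pred: 46+27-9=64
Step 4: prey: 1+0-1=0; pred: 64+1-12=53
First extinction: prey at step 4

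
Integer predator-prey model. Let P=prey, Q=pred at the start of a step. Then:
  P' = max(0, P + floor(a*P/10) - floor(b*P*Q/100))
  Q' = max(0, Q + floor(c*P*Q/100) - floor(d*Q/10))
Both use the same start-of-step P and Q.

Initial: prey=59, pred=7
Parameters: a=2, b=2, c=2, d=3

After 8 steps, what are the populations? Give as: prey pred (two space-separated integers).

Answer: 0 23

Derivation:
Step 1: prey: 59+11-8=62; pred: 7+8-2=13
Step 2: prey: 62+12-16=58; pred: 13+16-3=26
Step 3: prey: 58+11-30=39; pred: 26+30-7=49
Step 4: prey: 39+7-38=8; pred: 49+38-14=73
Step 5: prey: 8+1-11=0; pred: 73+11-21=63
Step 6: prey: 0+0-0=0; pred: 63+0-18=45
Step 7: prey: 0+0-0=0; pred: 45+0-13=32
Step 8: prey: 0+0-0=0; pred: 32+0-9=23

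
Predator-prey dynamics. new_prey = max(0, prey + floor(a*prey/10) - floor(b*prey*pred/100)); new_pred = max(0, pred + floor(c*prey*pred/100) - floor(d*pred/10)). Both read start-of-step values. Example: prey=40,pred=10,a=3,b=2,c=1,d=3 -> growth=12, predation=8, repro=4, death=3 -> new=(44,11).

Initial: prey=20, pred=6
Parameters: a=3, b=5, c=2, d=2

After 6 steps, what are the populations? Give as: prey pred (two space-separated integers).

Answer: 8 12

Derivation:
Step 1: prey: 20+6-6=20; pred: 6+2-1=7
Step 2: prey: 20+6-7=19; pred: 7+2-1=8
Step 3: prey: 19+5-7=17; pred: 8+3-1=10
Step 4: prey: 17+5-8=14; pred: 10+3-2=11
Step 5: prey: 14+4-7=11; pred: 11+3-2=12
Step 6: prey: 11+3-6=8; pred: 12+2-2=12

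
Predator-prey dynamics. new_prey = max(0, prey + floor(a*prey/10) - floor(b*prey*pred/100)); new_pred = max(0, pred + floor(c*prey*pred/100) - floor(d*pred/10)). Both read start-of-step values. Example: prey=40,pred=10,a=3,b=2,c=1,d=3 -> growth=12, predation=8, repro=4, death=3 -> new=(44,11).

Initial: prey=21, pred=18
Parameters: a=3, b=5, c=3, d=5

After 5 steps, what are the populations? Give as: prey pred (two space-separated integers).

Answer: 1 2

Derivation:
Step 1: prey: 21+6-18=9; pred: 18+11-9=20
Step 2: prey: 9+2-9=2; pred: 20+5-10=15
Step 3: prey: 2+0-1=1; pred: 15+0-7=8
Step 4: prey: 1+0-0=1; pred: 8+0-4=4
Step 5: prey: 1+0-0=1; pred: 4+0-2=2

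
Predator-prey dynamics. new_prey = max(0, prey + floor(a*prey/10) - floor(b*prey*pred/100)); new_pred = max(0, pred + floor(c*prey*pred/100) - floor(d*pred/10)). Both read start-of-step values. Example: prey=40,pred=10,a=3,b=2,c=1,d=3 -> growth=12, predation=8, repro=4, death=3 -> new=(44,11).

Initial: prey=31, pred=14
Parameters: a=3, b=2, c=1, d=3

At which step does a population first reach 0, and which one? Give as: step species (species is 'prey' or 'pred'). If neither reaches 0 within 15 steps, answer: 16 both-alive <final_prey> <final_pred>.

Answer: 16 both-alive 33 14

Derivation:
Step 1: prey: 31+9-8=32; pred: 14+4-4=14
Step 2: prey: 32+9-8=33; pred: 14+4-4=14
Step 3: prey: 33+9-9=33; pred: 14+4-4=14
Steps 4-15: state stable at prey=33, pred=14 (no change)
No extinction within 15 steps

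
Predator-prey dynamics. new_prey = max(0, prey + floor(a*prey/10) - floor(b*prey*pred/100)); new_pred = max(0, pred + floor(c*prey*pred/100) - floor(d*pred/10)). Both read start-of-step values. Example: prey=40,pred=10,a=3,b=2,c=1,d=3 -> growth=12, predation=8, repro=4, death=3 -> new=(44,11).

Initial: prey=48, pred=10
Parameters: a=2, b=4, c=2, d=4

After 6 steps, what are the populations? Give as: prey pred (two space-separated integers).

Step 1: prey: 48+9-19=38; pred: 10+9-4=15
Step 2: prey: 38+7-22=23; pred: 15+11-6=20
Step 3: prey: 23+4-18=9; pred: 20+9-8=21
Step 4: prey: 9+1-7=3; pred: 21+3-8=16
Step 5: prey: 3+0-1=2; pred: 16+0-6=10
Step 6: prey: 2+0-0=2; pred: 10+0-4=6

Answer: 2 6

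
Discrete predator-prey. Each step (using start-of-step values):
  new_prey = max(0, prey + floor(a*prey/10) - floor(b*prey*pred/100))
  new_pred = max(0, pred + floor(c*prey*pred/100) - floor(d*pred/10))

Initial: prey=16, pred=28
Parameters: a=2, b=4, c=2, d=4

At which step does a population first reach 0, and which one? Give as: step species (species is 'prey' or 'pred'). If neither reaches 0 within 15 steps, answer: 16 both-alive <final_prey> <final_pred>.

Answer: 2 prey

Derivation:
Step 1: prey: 16+3-17=2; pred: 28+8-11=25
Step 2: prey: 2+0-2=0; pred: 25+1-10=16
First extinction: prey at step 2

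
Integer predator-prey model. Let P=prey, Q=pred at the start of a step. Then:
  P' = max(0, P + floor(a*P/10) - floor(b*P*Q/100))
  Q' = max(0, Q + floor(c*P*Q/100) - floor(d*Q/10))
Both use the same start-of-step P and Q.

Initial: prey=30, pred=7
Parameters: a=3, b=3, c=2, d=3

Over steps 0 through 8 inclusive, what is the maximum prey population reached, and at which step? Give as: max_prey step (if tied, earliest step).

Answer: 34 2

Derivation:
Step 1: prey: 30+9-6=33; pred: 7+4-2=9
Step 2: prey: 33+9-8=34; pred: 9+5-2=12
Step 3: prey: 34+10-12=32; pred: 12+8-3=17
Step 4: prey: 32+9-16=25; pred: 17+10-5=22
Step 5: prey: 25+7-16=16; pred: 22+11-6=27
Step 6: prey: 16+4-12=8; pred: 27+8-8=27
Step 7: prey: 8+2-6=4; pred: 27+4-8=23
Step 8: prey: 4+1-2=3; pred: 23+1-6=18
Max prey = 34 at step 2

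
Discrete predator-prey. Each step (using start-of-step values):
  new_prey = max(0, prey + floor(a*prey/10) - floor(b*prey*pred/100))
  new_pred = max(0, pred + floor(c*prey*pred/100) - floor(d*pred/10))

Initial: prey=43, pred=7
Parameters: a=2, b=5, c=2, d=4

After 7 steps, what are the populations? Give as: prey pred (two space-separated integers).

Step 1: prey: 43+8-15=36; pred: 7+6-2=11
Step 2: prey: 36+7-19=24; pred: 11+7-4=14
Step 3: prey: 24+4-16=12; pred: 14+6-5=15
Step 4: prey: 12+2-9=5; pred: 15+3-6=12
Step 5: prey: 5+1-3=3; pred: 12+1-4=9
Step 6: prey: 3+0-1=2; pred: 9+0-3=6
Step 7: prey: 2+0-0=2; pred: 6+0-2=4

Answer: 2 4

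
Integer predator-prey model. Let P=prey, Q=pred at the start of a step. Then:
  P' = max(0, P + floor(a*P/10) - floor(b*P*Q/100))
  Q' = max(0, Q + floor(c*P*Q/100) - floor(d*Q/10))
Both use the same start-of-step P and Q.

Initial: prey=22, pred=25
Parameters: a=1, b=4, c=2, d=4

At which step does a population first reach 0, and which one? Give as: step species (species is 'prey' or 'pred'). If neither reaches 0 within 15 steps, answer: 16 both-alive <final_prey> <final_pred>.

Answer: 2 prey

Derivation:
Step 1: prey: 22+2-22=2; pred: 25+11-10=26
Step 2: prey: 2+0-2=0; pred: 26+1-10=17
First extinction: prey at step 2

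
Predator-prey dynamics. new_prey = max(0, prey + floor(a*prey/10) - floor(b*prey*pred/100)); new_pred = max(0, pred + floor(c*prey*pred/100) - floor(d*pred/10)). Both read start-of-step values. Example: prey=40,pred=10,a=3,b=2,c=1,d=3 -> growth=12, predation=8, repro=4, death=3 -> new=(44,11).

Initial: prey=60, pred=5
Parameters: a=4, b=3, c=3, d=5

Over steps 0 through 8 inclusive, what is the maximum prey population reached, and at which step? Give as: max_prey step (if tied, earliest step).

Step 1: prey: 60+24-9=75; pred: 5+9-2=12
Step 2: prey: 75+30-27=78; pred: 12+27-6=33
Step 3: prey: 78+31-77=32; pred: 33+77-16=94
Step 4: prey: 32+12-90=0; pred: 94+90-47=137
Step 5: prey: 0+0-0=0; pred: 137+0-68=69
Step 6: prey: 0+0-0=0; pred: 69+0-34=35
Step 7: prey: 0+0-0=0; pred: 35+0-17=18
Step 8: prey: 0+0-0=0; pred: 18+0-9=9
Max prey = 78 at step 2

Answer: 78 2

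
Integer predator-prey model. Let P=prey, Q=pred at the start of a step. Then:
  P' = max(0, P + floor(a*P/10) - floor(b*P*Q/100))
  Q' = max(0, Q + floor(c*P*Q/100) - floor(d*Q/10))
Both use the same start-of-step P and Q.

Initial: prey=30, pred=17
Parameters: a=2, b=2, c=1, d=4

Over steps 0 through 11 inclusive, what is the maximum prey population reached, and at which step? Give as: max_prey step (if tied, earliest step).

Step 1: prey: 30+6-10=26; pred: 17+5-6=16
Step 2: prey: 26+5-8=23; pred: 16+4-6=14
Step 3: prey: 23+4-6=21; pred: 14+3-5=12
Step 4: prey: 21+4-5=20; pred: 12+2-4=10
Step 5: prey: 20+4-4=20; pred: 10+2-4=8
Step 6: prey: 20+4-3=21; pred: 8+1-3=6
Step 7: prey: 21+4-2=23; pred: 6+1-2=5
Step 8: prey: 23+4-2=25; pred: 5+1-2=4
Step 9: prey: 25+5-2=28; pred: 4+1-1=4
Step 10: prey: 28+5-2=31; pred: 4+1-1=4
Step 11: prey: 31+6-2=35; pred: 4+1-1=4
Max prey = 35 at step 11

Answer: 35 11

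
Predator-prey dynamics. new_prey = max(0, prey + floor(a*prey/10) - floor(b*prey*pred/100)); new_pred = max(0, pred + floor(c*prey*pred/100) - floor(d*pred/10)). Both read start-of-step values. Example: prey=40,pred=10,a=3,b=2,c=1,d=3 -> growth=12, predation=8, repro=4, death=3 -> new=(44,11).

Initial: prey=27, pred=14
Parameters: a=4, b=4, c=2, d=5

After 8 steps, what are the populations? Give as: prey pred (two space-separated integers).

Answer: 25 5

Derivation:
Step 1: prey: 27+10-15=22; pred: 14+7-7=14
Step 2: prey: 22+8-12=18; pred: 14+6-7=13
Step 3: prey: 18+7-9=16; pred: 13+4-6=11
Step 4: prey: 16+6-7=15; pred: 11+3-5=9
Step 5: prey: 15+6-5=16; pred: 9+2-4=7
Step 6: prey: 16+6-4=18; pred: 7+2-3=6
Step 7: prey: 18+7-4=21; pred: 6+2-3=5
Step 8: prey: 21+8-4=25; pred: 5+2-2=5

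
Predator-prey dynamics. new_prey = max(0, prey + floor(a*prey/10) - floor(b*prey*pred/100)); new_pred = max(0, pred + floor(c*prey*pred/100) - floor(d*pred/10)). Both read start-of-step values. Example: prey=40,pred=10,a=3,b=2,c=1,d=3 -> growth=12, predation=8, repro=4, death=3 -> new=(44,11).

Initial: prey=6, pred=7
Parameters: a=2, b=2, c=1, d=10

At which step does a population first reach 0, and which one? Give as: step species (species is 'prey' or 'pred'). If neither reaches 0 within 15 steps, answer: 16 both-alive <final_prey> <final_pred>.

Answer: 1 pred

Derivation:
Step 1: prey: 6+1-0=7; pred: 7+0-7=0
First extinction: pred at step 1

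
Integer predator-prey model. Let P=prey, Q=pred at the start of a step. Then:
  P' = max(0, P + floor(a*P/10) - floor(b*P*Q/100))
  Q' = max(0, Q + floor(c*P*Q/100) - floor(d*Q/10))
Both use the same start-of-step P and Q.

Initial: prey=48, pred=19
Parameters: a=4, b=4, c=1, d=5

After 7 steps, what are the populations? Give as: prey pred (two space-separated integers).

Answer: 26 2

Derivation:
Step 1: prey: 48+19-36=31; pred: 19+9-9=19
Step 2: prey: 31+12-23=20; pred: 19+5-9=15
Step 3: prey: 20+8-12=16; pred: 15+3-7=11
Step 4: prey: 16+6-7=15; pred: 11+1-5=7
Step 5: prey: 15+6-4=17; pred: 7+1-3=5
Step 6: prey: 17+6-3=20; pred: 5+0-2=3
Step 7: prey: 20+8-2=26; pred: 3+0-1=2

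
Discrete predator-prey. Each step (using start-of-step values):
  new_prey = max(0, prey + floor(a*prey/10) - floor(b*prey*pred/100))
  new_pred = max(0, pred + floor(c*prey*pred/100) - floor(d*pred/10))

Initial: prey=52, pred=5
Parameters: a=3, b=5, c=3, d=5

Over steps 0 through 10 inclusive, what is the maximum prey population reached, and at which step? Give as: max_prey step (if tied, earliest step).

Step 1: prey: 52+15-13=54; pred: 5+7-2=10
Step 2: prey: 54+16-27=43; pred: 10+16-5=21
Step 3: prey: 43+12-45=10; pred: 21+27-10=38
Step 4: prey: 10+3-19=0; pred: 38+11-19=30
Step 5: prey: 0+0-0=0; pred: 30+0-15=15
Step 6: prey: 0+0-0=0; pred: 15+0-7=8
Step 7: prey: 0+0-0=0; pred: 8+0-4=4
Step 8: prey: 0+0-0=0; pred: 4+0-2=2
Step 9: prey: 0+0-0=0; pred: 2+0-1=1
Step 10: prey: 0+0-0=0; pred: 1+0-0=1
Max prey = 54 at step 1

Answer: 54 1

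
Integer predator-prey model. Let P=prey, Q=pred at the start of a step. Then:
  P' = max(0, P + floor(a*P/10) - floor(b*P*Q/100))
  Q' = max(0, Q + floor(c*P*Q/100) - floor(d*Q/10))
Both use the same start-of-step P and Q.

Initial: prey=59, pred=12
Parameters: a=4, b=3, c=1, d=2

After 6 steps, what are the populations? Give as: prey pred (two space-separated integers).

Step 1: prey: 59+23-21=61; pred: 12+7-2=17
Step 2: prey: 61+24-31=54; pred: 17+10-3=24
Step 3: prey: 54+21-38=37; pred: 24+12-4=32
Step 4: prey: 37+14-35=16; pred: 32+11-6=37
Step 5: prey: 16+6-17=5; pred: 37+5-7=35
Step 6: prey: 5+2-5=2; pred: 35+1-7=29

Answer: 2 29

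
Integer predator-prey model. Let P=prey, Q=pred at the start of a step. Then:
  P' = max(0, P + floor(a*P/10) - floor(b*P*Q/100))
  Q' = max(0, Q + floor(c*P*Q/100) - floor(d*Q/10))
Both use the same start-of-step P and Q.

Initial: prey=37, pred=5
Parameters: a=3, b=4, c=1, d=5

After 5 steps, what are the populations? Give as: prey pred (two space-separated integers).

Step 1: prey: 37+11-7=41; pred: 5+1-2=4
Step 2: prey: 41+12-6=47; pred: 4+1-2=3
Step 3: prey: 47+14-5=56; pred: 3+1-1=3
Step 4: prey: 56+16-6=66; pred: 3+1-1=3
Step 5: prey: 66+19-7=78; pred: 3+1-1=3

Answer: 78 3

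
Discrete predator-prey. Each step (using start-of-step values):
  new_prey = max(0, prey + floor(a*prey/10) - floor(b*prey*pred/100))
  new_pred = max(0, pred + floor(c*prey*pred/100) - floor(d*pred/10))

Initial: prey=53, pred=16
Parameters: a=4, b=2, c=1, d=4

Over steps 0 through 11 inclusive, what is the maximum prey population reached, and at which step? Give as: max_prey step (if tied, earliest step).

Answer: 61 2

Derivation:
Step 1: prey: 53+21-16=58; pred: 16+8-6=18
Step 2: prey: 58+23-20=61; pred: 18+10-7=21
Step 3: prey: 61+24-25=60; pred: 21+12-8=25
Step 4: prey: 60+24-30=54; pred: 25+15-10=30
Step 5: prey: 54+21-32=43; pred: 30+16-12=34
Step 6: prey: 43+17-29=31; pred: 34+14-13=35
Step 7: prey: 31+12-21=22; pred: 35+10-14=31
Step 8: prey: 22+8-13=17; pred: 31+6-12=25
Step 9: prey: 17+6-8=15; pred: 25+4-10=19
Step 10: prey: 15+6-5=16; pred: 19+2-7=14
Step 11: prey: 16+6-4=18; pred: 14+2-5=11
Max prey = 61 at step 2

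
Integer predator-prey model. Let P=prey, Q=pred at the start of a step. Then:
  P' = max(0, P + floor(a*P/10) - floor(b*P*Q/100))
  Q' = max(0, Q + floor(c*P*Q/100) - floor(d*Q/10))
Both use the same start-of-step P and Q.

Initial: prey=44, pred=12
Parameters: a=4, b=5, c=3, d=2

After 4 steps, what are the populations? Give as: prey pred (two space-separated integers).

Answer: 0 36

Derivation:
Step 1: prey: 44+17-26=35; pred: 12+15-2=25
Step 2: prey: 35+14-43=6; pred: 25+26-5=46
Step 3: prey: 6+2-13=0; pred: 46+8-9=45
Step 4: prey: 0+0-0=0; pred: 45+0-9=36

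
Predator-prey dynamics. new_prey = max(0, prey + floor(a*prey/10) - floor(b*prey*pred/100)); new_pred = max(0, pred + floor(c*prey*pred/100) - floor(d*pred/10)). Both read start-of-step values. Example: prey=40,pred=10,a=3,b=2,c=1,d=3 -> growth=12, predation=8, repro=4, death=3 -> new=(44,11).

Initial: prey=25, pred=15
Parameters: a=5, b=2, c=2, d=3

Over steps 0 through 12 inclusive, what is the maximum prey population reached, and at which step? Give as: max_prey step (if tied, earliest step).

Answer: 36 3

Derivation:
Step 1: prey: 25+12-7=30; pred: 15+7-4=18
Step 2: prey: 30+15-10=35; pred: 18+10-5=23
Step 3: prey: 35+17-16=36; pred: 23+16-6=33
Step 4: prey: 36+18-23=31; pred: 33+23-9=47
Step 5: prey: 31+15-29=17; pred: 47+29-14=62
Step 6: prey: 17+8-21=4; pred: 62+21-18=65
Step 7: prey: 4+2-5=1; pred: 65+5-19=51
Step 8: prey: 1+0-1=0; pred: 51+1-15=37
Step 9: prey: 0+0-0=0; pred: 37+0-11=26
Step 10: prey: 0+0-0=0; pred: 26+0-7=19
Step 11: prey: 0+0-0=0; pred: 19+0-5=14
Step 12: prey: 0+0-0=0; pred: 14+0-4=10
Max prey = 36 at step 3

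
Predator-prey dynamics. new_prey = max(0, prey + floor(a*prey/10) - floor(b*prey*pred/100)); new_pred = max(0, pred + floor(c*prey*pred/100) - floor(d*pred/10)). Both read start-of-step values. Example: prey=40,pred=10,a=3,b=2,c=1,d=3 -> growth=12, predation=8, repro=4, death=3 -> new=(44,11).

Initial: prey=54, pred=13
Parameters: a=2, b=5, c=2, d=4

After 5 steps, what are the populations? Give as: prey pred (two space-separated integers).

Step 1: prey: 54+10-35=29; pred: 13+14-5=22
Step 2: prey: 29+5-31=3; pred: 22+12-8=26
Step 3: prey: 3+0-3=0; pred: 26+1-10=17
Step 4: prey: 0+0-0=0; pred: 17+0-6=11
Step 5: prey: 0+0-0=0; pred: 11+0-4=7

Answer: 0 7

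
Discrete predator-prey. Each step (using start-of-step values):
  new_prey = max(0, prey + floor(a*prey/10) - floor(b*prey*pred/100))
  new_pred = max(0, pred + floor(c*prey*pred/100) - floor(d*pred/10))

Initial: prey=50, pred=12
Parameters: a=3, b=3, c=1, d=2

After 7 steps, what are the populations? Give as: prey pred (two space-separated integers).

Step 1: prey: 50+15-18=47; pred: 12+6-2=16
Step 2: prey: 47+14-22=39; pred: 16+7-3=20
Step 3: prey: 39+11-23=27; pred: 20+7-4=23
Step 4: prey: 27+8-18=17; pred: 23+6-4=25
Step 5: prey: 17+5-12=10; pred: 25+4-5=24
Step 6: prey: 10+3-7=6; pred: 24+2-4=22
Step 7: prey: 6+1-3=4; pred: 22+1-4=19

Answer: 4 19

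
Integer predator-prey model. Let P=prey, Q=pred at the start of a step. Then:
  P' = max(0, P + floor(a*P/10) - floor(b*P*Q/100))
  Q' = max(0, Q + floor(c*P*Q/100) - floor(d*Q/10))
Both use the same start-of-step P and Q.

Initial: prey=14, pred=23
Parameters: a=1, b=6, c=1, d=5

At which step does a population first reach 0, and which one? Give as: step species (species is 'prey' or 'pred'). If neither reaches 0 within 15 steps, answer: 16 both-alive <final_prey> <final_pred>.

Answer: 1 prey

Derivation:
Step 1: prey: 14+1-19=0; pred: 23+3-11=15
First extinction: prey at step 1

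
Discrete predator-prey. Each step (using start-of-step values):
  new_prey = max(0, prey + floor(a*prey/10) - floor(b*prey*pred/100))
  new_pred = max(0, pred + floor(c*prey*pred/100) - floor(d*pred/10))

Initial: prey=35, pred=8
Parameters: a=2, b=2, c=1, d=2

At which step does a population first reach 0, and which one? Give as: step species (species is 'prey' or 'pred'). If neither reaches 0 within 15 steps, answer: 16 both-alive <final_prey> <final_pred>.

Step 1: prey: 35+7-5=37; pred: 8+2-1=9
Step 2: prey: 37+7-6=38; pred: 9+3-1=11
Step 3: prey: 38+7-8=37; pred: 11+4-2=13
Step 4: prey: 37+7-9=35; pred: 13+4-2=15
Step 5: prey: 35+7-10=32; pred: 15+5-3=17
Step 6: prey: 32+6-10=28; pred: 17+5-3=19
Step 7: prey: 28+5-10=23; pred: 19+5-3=21
Step 8: prey: 23+4-9=18; pred: 21+4-4=21
Step 9: prey: 18+3-7=14; pred: 21+3-4=20
Step 10: prey: 14+2-5=11; pred: 20+2-4=18
Step 11: prey: 11+2-3=10; pred: 18+1-3=16
Step 12: prey: 10+2-3=9; pred: 16+1-3=14
Step 13: prey: 9+1-2=8; pred: 14+1-2=13
Step 14: prey: 8+1-2=7; pred: 13+1-2=12
Step 15: prey: 7+1-1=7; pred: 12+0-2=10
No extinction within 15 steps

Answer: 16 both-alive 7 10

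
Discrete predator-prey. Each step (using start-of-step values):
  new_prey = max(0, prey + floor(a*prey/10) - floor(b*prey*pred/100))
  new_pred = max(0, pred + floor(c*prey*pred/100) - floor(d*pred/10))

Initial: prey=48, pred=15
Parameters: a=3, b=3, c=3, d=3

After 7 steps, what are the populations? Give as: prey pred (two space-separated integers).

Answer: 0 18

Derivation:
Step 1: prey: 48+14-21=41; pred: 15+21-4=32
Step 2: prey: 41+12-39=14; pred: 32+39-9=62
Step 3: prey: 14+4-26=0; pred: 62+26-18=70
Step 4: prey: 0+0-0=0; pred: 70+0-21=49
Step 5: prey: 0+0-0=0; pred: 49+0-14=35
Step 6: prey: 0+0-0=0; pred: 35+0-10=25
Step 7: prey: 0+0-0=0; pred: 25+0-7=18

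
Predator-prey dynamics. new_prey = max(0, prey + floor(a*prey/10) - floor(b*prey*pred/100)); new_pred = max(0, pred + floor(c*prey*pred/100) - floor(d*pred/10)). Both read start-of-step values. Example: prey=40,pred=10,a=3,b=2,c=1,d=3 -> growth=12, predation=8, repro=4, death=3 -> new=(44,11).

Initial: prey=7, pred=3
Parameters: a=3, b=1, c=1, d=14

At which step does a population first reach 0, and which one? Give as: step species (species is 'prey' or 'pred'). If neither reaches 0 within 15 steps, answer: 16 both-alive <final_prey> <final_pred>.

Step 1: prey: 7+2-0=9; pred: 3+0-4=0
First extinction: pred at step 1

Answer: 1 pred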